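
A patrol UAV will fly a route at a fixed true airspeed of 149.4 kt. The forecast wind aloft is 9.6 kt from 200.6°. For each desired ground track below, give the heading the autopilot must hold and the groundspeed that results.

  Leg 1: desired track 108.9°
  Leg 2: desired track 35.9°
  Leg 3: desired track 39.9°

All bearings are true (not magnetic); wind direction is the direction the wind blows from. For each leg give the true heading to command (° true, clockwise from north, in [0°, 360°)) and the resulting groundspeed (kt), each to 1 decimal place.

Leg 1: heading=112.6°, groundspeed=149.4 kt
Leg 2: heading=36.9°, groundspeed=158.6 kt
Leg 3: heading=41.1°, groundspeed=158.4 kt

Leg 1: desired track 108.9°; wind correction +3.7° → command heading 112.6°, groundspeed 149.4 kt
Leg 2: desired track 35.9°; wind correction +1.0° → command heading 36.9°, groundspeed 158.6 kt
Leg 3: desired track 39.9°; wind correction +1.2° → command heading 41.1°, groundspeed 158.4 kt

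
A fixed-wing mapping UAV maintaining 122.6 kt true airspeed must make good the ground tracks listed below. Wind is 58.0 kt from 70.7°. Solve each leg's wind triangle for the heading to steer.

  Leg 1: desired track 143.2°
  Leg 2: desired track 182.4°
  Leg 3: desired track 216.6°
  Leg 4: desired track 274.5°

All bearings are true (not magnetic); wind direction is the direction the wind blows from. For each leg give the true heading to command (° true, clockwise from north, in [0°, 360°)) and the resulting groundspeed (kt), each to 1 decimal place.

Leg 1: desired track 143.2°; wind correction -26.8° → command heading 116.4°, groundspeed 92.0 kt
Leg 2: desired track 182.4°; wind correction -26.1° → command heading 156.3°, groundspeed 131.6 kt
Leg 3: desired track 216.6°; wind correction -15.4° → command heading 201.2°, groundspeed 166.2 kt
Leg 4: desired track 274.5°; wind correction +11.0° → command heading 285.5°, groundspeed 173.4 kt

Leg 1: heading=116.4°, groundspeed=92.0 kt
Leg 2: heading=156.3°, groundspeed=131.6 kt
Leg 3: heading=201.2°, groundspeed=166.2 kt
Leg 4: heading=285.5°, groundspeed=173.4 kt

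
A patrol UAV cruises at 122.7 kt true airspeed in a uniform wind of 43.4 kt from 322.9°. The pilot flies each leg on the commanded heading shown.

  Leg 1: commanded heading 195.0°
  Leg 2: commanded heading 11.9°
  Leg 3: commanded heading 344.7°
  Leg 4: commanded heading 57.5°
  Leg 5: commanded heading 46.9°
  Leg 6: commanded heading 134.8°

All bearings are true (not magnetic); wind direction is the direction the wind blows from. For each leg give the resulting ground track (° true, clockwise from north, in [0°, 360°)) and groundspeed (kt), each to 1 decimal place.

Leg 1: heading 195.0°; drift -12.9° → track 182.1°, groundspeed 153.2 kt
Leg 2: heading 11.9°; drift +19.2° → track 31.1°, groundspeed 99.8 kt
Leg 3: heading 344.7°; drift +11.1° → track 355.8°, groundspeed 84.0 kt
Leg 4: heading 57.5°; drift +18.9° → track 76.4°, groundspeed 133.4 kt
Leg 5: heading 46.9°; drift +20.1° → track 67.0°, groundspeed 125.8 kt
Leg 6: heading 134.8°; drift +2.1° → track 136.9°, groundspeed 165.8 kt

Leg 1: track=182.1°, groundspeed=153.2 kt
Leg 2: track=31.1°, groundspeed=99.8 kt
Leg 3: track=355.8°, groundspeed=84.0 kt
Leg 4: track=76.4°, groundspeed=133.4 kt
Leg 5: track=67.0°, groundspeed=125.8 kt
Leg 6: track=136.9°, groundspeed=165.8 kt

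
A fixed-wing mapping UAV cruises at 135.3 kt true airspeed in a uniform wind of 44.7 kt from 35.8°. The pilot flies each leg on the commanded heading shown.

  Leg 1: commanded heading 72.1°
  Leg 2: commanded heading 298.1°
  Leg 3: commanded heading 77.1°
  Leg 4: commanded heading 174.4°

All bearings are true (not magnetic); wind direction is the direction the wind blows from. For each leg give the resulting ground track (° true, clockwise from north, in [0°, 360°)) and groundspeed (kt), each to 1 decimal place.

Leg 1: track=87.0°, groundspeed=102.7 kt
Leg 2: track=280.7°, groundspeed=148.1 kt
Leg 3: track=93.3°, groundspeed=105.9 kt
Leg 4: track=184.3°, groundspeed=171.4 kt

Leg 1: heading 72.1°; drift +14.9° → track 87.0°, groundspeed 102.7 kt
Leg 2: heading 298.1°; drift -17.4° → track 280.7°, groundspeed 148.1 kt
Leg 3: heading 77.1°; drift +16.2° → track 93.3°, groundspeed 105.9 kt
Leg 4: heading 174.4°; drift +9.9° → track 184.3°, groundspeed 171.4 kt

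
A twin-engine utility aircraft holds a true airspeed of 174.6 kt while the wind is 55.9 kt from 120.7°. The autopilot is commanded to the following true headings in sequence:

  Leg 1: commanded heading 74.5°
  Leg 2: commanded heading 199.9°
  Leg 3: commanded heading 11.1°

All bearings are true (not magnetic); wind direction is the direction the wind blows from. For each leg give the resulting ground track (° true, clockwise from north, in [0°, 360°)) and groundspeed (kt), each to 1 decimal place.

Leg 1: heading 74.5°; drift -16.5° → track 58.0°, groundspeed 141.8 kt
Leg 2: heading 199.9°; drift +18.5° → track 218.4°, groundspeed 173.1 kt
Leg 3: heading 11.1°; drift -15.2° → track 355.9°, groundspeed 200.4 kt

Leg 1: track=58.0°, groundspeed=141.8 kt
Leg 2: track=218.4°, groundspeed=173.1 kt
Leg 3: track=355.9°, groundspeed=200.4 kt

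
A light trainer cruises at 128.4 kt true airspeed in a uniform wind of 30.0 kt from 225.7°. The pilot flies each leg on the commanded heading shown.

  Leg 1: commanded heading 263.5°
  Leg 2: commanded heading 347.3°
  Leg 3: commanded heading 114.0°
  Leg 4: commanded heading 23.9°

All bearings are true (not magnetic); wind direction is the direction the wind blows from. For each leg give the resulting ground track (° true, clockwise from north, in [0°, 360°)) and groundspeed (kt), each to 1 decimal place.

Leg 1: track=273.5°, groundspeed=106.3 kt
Leg 2: track=357.4°, groundspeed=146.4 kt
Leg 3: track=102.7°, groundspeed=142.3 kt
Leg 4: track=28.0°, groundspeed=156.7 kt

Leg 1: heading 263.5°; drift +10.0° → track 273.5°, groundspeed 106.3 kt
Leg 2: heading 347.3°; drift +10.1° → track 357.4°, groundspeed 146.4 kt
Leg 3: heading 114.0°; drift -11.3° → track 102.7°, groundspeed 142.3 kt
Leg 4: heading 23.9°; drift +4.1° → track 28.0°, groundspeed 156.7 kt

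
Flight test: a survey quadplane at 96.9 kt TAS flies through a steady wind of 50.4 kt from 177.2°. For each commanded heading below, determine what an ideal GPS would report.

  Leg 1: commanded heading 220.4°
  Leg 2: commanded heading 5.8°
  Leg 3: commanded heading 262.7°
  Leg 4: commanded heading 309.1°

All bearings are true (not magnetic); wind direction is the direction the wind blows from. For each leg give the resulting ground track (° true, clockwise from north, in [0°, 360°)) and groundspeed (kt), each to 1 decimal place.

Leg 1: heading 220.4°; drift +29.8° → track 250.2°, groundspeed 69.4 kt
Leg 2: heading 5.8°; drift -2.9° → track 2.9°, groundspeed 146.9 kt
Leg 3: heading 262.7°; drift +28.4° → track 291.1°, groundspeed 105.7 kt
Leg 4: heading 309.1°; drift +16.0° → track 325.1°, groundspeed 135.8 kt

Leg 1: track=250.2°, groundspeed=69.4 kt
Leg 2: track=2.9°, groundspeed=146.9 kt
Leg 3: track=291.1°, groundspeed=105.7 kt
Leg 4: track=325.1°, groundspeed=135.8 kt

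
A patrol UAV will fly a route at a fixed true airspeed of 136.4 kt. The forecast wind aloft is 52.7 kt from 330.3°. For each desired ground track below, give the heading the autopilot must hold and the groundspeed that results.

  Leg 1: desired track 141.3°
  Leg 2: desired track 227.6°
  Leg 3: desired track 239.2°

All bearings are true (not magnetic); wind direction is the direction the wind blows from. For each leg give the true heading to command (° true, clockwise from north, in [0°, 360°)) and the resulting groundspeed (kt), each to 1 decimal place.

Leg 1: heading=137.8°, groundspeed=188.2 kt
Leg 2: heading=249.7°, groundspeed=137.9 kt
Leg 3: heading=261.9°, groundspeed=126.8 kt

Leg 1: desired track 141.3°; wind correction -3.5° → command heading 137.8°, groundspeed 188.2 kt
Leg 2: desired track 227.6°; wind correction +22.1° → command heading 249.7°, groundspeed 137.9 kt
Leg 3: desired track 239.2°; wind correction +22.7° → command heading 261.9°, groundspeed 126.8 kt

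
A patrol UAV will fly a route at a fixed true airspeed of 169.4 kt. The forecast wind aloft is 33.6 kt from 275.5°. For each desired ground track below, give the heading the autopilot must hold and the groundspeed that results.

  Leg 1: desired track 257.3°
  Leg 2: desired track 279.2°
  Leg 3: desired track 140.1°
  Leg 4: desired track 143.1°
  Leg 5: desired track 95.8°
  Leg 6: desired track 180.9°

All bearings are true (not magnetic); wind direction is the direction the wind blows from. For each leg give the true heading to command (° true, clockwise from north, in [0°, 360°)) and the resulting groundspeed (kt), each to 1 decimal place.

Leg 1: desired track 257.3°; wind correction +3.6° → command heading 260.9°, groundspeed 137.2 kt
Leg 2: desired track 279.2°; wind correction -0.7° → command heading 278.5°, groundspeed 135.9 kt
Leg 3: desired track 140.1°; wind correction +8.0° → command heading 148.1°, groundspeed 191.7 kt
Leg 4: desired track 143.1°; wind correction +8.4° → command heading 151.5°, groundspeed 190.2 kt
Leg 5: desired track 95.8°; wind correction +0.1° → command heading 95.9°, groundspeed 203.0 kt
Leg 6: desired track 180.9°; wind correction +11.4° → command heading 192.3°, groundspeed 168.8 kt

Leg 1: heading=260.9°, groundspeed=137.2 kt
Leg 2: heading=278.5°, groundspeed=135.9 kt
Leg 3: heading=148.1°, groundspeed=191.7 kt
Leg 4: heading=151.5°, groundspeed=190.2 kt
Leg 5: heading=95.9°, groundspeed=203.0 kt
Leg 6: heading=192.3°, groundspeed=168.8 kt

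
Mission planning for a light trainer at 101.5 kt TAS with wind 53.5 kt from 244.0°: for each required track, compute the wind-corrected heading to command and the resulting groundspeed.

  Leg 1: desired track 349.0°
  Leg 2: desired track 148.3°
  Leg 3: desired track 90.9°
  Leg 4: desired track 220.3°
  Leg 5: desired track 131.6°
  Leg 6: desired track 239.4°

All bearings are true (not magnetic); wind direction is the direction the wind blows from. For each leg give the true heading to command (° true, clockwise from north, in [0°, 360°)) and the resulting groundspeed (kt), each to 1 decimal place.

Leg 1: desired track 349.0°; wind correction -30.6° → command heading 318.4°, groundspeed 101.2 kt
Leg 2: desired track 148.3°; wind correction +31.6° → command heading 179.9°, groundspeed 91.7 kt
Leg 3: desired track 90.9°; wind correction +13.8° → command heading 104.7°, groundspeed 146.3 kt
Leg 4: desired track 220.3°; wind correction +12.2° → command heading 232.5°, groundspeed 50.2 kt
Leg 5: desired track 131.6°; wind correction +29.2° → command heading 160.8°, groundspeed 109.0 kt
Leg 6: desired track 239.4°; wind correction +2.4° → command heading 241.8°, groundspeed 48.1 kt

Leg 1: heading=318.4°, groundspeed=101.2 kt
Leg 2: heading=179.9°, groundspeed=91.7 kt
Leg 3: heading=104.7°, groundspeed=146.3 kt
Leg 4: heading=232.5°, groundspeed=50.2 kt
Leg 5: heading=160.8°, groundspeed=109.0 kt
Leg 6: heading=241.8°, groundspeed=48.1 kt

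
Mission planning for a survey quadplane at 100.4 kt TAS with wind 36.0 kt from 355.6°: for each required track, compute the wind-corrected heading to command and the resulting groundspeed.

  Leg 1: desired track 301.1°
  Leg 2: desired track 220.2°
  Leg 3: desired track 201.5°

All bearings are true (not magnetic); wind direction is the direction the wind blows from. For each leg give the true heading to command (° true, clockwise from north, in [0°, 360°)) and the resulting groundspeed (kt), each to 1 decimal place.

Leg 1: heading=318.1°, groundspeed=75.1 kt
Leg 2: heading=234.8°, groundspeed=122.8 kt
Leg 3: heading=210.5°, groundspeed=131.5 kt

Leg 1: desired track 301.1°; wind correction +17.0° → command heading 318.1°, groundspeed 75.1 kt
Leg 2: desired track 220.2°; wind correction +14.6° → command heading 234.8°, groundspeed 122.8 kt
Leg 3: desired track 201.5°; wind correction +9.0° → command heading 210.5°, groundspeed 131.5 kt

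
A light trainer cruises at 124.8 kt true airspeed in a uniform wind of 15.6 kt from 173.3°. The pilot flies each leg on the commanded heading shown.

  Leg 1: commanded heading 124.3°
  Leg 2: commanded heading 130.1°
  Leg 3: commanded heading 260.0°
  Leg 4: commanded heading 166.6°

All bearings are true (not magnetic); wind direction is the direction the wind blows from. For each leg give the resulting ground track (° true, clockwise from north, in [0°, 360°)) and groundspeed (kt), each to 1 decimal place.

Leg 1: heading 124.3°; drift -5.9° → track 118.4°, groundspeed 115.2 kt
Leg 2: heading 130.1°; drift -5.4° → track 124.7°, groundspeed 113.9 kt
Leg 3: heading 260.0°; drift +7.2° → track 267.2°, groundspeed 124.9 kt
Leg 4: heading 166.6°; drift -1.0° → track 165.6°, groundspeed 109.3 kt

Leg 1: track=118.4°, groundspeed=115.2 kt
Leg 2: track=124.7°, groundspeed=113.9 kt
Leg 3: track=267.2°, groundspeed=124.9 kt
Leg 4: track=165.6°, groundspeed=109.3 kt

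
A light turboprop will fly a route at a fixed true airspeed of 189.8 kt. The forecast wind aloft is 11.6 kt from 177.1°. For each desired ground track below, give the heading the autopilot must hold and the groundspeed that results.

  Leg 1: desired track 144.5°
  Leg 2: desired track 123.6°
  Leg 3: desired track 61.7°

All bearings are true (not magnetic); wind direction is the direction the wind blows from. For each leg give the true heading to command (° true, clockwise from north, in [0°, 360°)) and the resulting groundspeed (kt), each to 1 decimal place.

Leg 1: desired track 144.5°; wind correction +1.9° → command heading 146.4°, groundspeed 179.9 kt
Leg 2: desired track 123.6°; wind correction +2.8° → command heading 126.4°, groundspeed 182.7 kt
Leg 3: desired track 61.7°; wind correction +3.2° → command heading 64.9°, groundspeed 194.5 kt

Leg 1: heading=146.4°, groundspeed=179.9 kt
Leg 2: heading=126.4°, groundspeed=182.7 kt
Leg 3: heading=64.9°, groundspeed=194.5 kt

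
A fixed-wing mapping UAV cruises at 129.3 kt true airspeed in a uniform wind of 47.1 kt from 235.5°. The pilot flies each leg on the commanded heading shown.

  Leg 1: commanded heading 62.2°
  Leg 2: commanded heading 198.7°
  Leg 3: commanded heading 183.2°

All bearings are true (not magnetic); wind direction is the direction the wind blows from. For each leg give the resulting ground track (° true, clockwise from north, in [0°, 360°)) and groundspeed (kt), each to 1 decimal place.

Leg 1: heading 62.2°; drift -1.8° → track 60.4°, groundspeed 176.2 kt
Leg 2: heading 198.7°; drift -17.1° → track 181.6°, groundspeed 95.8 kt
Leg 3: heading 183.2°; drift -20.3° → track 162.9°, groundspeed 107.2 kt

Leg 1: track=60.4°, groundspeed=176.2 kt
Leg 2: track=181.6°, groundspeed=95.8 kt
Leg 3: track=162.9°, groundspeed=107.2 kt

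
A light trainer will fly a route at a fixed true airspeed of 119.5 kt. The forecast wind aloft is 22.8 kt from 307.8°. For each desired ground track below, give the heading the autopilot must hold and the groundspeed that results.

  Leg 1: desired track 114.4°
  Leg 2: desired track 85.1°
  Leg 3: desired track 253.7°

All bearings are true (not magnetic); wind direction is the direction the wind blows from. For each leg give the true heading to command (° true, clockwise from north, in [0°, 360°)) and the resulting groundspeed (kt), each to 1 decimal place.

Leg 1: desired track 114.4°; wind correction -2.5° → command heading 111.9°, groundspeed 141.6 kt
Leg 2: desired track 85.1°; wind correction -7.4° → command heading 77.7°, groundspeed 135.3 kt
Leg 3: desired track 253.7°; wind correction +8.9° → command heading 262.6°, groundspeed 104.7 kt

Leg 1: heading=111.9°, groundspeed=141.6 kt
Leg 2: heading=77.7°, groundspeed=135.3 kt
Leg 3: heading=262.6°, groundspeed=104.7 kt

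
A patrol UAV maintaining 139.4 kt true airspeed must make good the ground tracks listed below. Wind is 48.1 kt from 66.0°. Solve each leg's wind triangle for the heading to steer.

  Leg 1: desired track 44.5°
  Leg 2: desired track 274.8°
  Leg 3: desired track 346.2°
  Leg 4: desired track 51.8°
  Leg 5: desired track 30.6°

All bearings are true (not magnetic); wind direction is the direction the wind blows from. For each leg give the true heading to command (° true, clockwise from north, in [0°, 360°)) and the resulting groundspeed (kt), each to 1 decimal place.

Leg 1: heading=51.8°, groundspeed=93.5 kt
Leg 2: heading=284.4°, groundspeed=179.6 kt
Leg 3: heading=6.1°, groundspeed=122.6 kt
Leg 4: heading=56.7°, groundspeed=92.3 kt
Leg 5: heading=42.1°, groundspeed=97.4 kt

Leg 1: desired track 44.5°; wind correction +7.3° → command heading 51.8°, groundspeed 93.5 kt
Leg 2: desired track 274.8°; wind correction +9.6° → command heading 284.4°, groundspeed 179.6 kt
Leg 3: desired track 346.2°; wind correction +19.9° → command heading 6.1°, groundspeed 122.6 kt
Leg 4: desired track 51.8°; wind correction +4.9° → command heading 56.7°, groundspeed 92.3 kt
Leg 5: desired track 30.6°; wind correction +11.5° → command heading 42.1°, groundspeed 97.4 kt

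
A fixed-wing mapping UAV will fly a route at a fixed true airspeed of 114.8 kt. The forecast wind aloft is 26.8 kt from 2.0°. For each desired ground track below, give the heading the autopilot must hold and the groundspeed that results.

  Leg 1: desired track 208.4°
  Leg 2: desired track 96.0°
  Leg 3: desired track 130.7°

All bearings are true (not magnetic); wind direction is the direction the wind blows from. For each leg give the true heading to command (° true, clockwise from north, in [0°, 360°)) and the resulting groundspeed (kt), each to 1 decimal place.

Leg 1: heading=214.4°, groundspeed=138.2 kt
Leg 2: heading=82.5°, groundspeed=113.5 kt
Leg 3: heading=120.2°, groundspeed=129.6 kt

Leg 1: desired track 208.4°; wind correction +6.0° → command heading 214.4°, groundspeed 138.2 kt
Leg 2: desired track 96.0°; wind correction -13.5° → command heading 82.5°, groundspeed 113.5 kt
Leg 3: desired track 130.7°; wind correction -10.5° → command heading 120.2°, groundspeed 129.6 kt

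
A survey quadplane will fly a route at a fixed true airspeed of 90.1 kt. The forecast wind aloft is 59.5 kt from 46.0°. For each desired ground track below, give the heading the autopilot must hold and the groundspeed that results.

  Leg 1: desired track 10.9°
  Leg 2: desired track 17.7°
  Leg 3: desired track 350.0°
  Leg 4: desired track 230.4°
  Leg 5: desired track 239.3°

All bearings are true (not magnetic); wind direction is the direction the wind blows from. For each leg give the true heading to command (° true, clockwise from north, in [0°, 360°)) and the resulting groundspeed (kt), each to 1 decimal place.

Leg 1: desired track 10.9°; wind correction +22.3° → command heading 33.2°, groundspeed 34.7 kt
Leg 2: desired track 17.7°; wind correction +18.2° → command heading 35.9°, groundspeed 33.2 kt
Leg 3: desired track 350.0°; wind correction +33.2° → command heading 23.2°, groundspeed 42.1 kt
Leg 4: desired track 230.4°; wind correction +2.9° → command heading 233.3°, groundspeed 149.3 kt
Leg 5: desired track 239.3°; wind correction +8.7° → command heading 248.0°, groundspeed 147.0 kt

Leg 1: heading=33.2°, groundspeed=34.7 kt
Leg 2: heading=35.9°, groundspeed=33.2 kt
Leg 3: heading=23.2°, groundspeed=42.1 kt
Leg 4: heading=233.3°, groundspeed=149.3 kt
Leg 5: heading=248.0°, groundspeed=147.0 kt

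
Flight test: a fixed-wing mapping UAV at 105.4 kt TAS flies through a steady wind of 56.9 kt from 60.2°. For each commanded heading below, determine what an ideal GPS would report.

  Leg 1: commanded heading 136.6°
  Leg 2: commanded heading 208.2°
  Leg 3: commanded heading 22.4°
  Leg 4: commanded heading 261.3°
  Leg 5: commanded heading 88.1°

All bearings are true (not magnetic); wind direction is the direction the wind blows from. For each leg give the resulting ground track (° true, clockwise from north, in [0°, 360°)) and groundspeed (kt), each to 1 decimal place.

Leg 1: track=167.6°, groundspeed=107.4 kt
Leg 2: track=219.3°, groundspeed=156.6 kt
Leg 3: track=352.4°, groundspeed=69.8 kt
Leg 4: track=253.9°, groundspeed=159.8 kt
Leg 5: track=113.9°, groundspeed=61.2 kt

Leg 1: heading 136.6°; drift +31.0° → track 167.6°, groundspeed 107.4 kt
Leg 2: heading 208.2°; drift +11.1° → track 219.3°, groundspeed 156.6 kt
Leg 3: heading 22.4°; drift -30.0° → track 352.4°, groundspeed 69.8 kt
Leg 4: heading 261.3°; drift -7.4° → track 253.9°, groundspeed 159.8 kt
Leg 5: heading 88.1°; drift +25.8° → track 113.9°, groundspeed 61.2 kt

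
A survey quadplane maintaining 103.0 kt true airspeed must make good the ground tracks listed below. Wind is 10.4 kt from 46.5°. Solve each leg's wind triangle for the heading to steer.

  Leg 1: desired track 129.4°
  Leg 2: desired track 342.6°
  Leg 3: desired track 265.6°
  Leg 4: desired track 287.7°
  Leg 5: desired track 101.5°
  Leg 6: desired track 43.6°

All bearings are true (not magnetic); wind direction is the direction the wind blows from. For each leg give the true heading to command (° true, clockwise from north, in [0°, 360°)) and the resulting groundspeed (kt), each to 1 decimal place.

Leg 1: heading=123.6°, groundspeed=101.2 kt
Leg 2: heading=347.8°, groundspeed=98.0 kt
Leg 3: heading=269.3°, groundspeed=110.9 kt
Leg 4: heading=292.8°, groundspeed=107.6 kt
Leg 5: heading=96.8°, groundspeed=96.7 kt
Leg 6: heading=43.9°, groundspeed=92.6 kt

Leg 1: desired track 129.4°; wind correction -5.8° → command heading 123.6°, groundspeed 101.2 kt
Leg 2: desired track 342.6°; wind correction +5.2° → command heading 347.8°, groundspeed 98.0 kt
Leg 3: desired track 265.6°; wind correction +3.7° → command heading 269.3°, groundspeed 110.9 kt
Leg 4: desired track 287.7°; wind correction +5.1° → command heading 292.8°, groundspeed 107.6 kt
Leg 5: desired track 101.5°; wind correction -4.7° → command heading 96.8°, groundspeed 96.7 kt
Leg 6: desired track 43.6°; wind correction +0.3° → command heading 43.9°, groundspeed 92.6 kt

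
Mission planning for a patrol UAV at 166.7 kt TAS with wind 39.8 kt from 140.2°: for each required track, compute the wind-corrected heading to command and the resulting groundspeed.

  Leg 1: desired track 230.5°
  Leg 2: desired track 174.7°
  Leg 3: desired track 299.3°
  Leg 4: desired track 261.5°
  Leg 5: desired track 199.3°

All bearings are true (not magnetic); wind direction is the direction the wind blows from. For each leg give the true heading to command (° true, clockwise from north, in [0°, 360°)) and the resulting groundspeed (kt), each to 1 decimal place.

Leg 1: desired track 230.5°; wind correction -13.8° → command heading 216.7°, groundspeed 162.1 kt
Leg 2: desired track 174.7°; wind correction -7.8° → command heading 166.9°, groundspeed 132.4 kt
Leg 3: desired track 299.3°; wind correction -4.9° → command heading 294.4°, groundspeed 203.3 kt
Leg 4: desired track 261.5°; wind correction -11.8° → command heading 249.7°, groundspeed 183.9 kt
Leg 5: desired track 199.3°; wind correction -11.8° → command heading 187.5°, groundspeed 142.7 kt

Leg 1: heading=216.7°, groundspeed=162.1 kt
Leg 2: heading=166.9°, groundspeed=132.4 kt
Leg 3: heading=294.4°, groundspeed=203.3 kt
Leg 4: heading=249.7°, groundspeed=183.9 kt
Leg 5: heading=187.5°, groundspeed=142.7 kt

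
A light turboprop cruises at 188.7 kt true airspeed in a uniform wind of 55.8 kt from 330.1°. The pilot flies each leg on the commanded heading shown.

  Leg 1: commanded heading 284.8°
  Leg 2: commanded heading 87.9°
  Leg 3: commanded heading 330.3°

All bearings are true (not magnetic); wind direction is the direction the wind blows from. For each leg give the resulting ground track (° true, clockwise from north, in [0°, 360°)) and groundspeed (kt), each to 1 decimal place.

Leg 1: heading 284.8°; drift -14.9° → track 269.9°, groundspeed 154.6 kt
Leg 2: heading 87.9°; drift +12.9° → track 100.8°, groundspeed 220.3 kt
Leg 3: heading 330.3°; drift +0.1° → track 330.4°, groundspeed 132.9 kt

Leg 1: track=269.9°, groundspeed=154.6 kt
Leg 2: track=100.8°, groundspeed=220.3 kt
Leg 3: track=330.4°, groundspeed=132.9 kt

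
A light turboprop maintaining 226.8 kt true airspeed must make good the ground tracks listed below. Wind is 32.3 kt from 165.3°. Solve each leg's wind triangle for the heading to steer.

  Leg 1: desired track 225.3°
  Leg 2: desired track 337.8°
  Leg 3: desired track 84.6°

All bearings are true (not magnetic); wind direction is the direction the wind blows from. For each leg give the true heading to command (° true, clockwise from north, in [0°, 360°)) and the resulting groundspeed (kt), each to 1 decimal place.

Leg 1: desired track 225.3°; wind correction -7.1° → command heading 218.2°, groundspeed 208.9 kt
Leg 2: desired track 337.8°; wind correction -1.1° → command heading 336.7°, groundspeed 258.8 kt
Leg 3: desired track 84.6°; wind correction +8.1° → command heading 92.7°, groundspeed 219.3 kt

Leg 1: heading=218.2°, groundspeed=208.9 kt
Leg 2: heading=336.7°, groundspeed=258.8 kt
Leg 3: heading=92.7°, groundspeed=219.3 kt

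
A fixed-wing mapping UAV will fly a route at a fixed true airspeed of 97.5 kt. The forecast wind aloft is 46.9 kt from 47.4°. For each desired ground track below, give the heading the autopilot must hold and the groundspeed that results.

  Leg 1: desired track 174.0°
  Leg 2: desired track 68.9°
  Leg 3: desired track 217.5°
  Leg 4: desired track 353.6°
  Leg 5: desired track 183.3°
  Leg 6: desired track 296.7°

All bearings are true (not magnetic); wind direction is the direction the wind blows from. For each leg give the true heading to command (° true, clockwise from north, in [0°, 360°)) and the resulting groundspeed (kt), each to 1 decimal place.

Leg 1: heading=151.3°, groundspeed=117.9 kt
Leg 2: heading=58.7°, groundspeed=52.3 kt
Leg 3: heading=212.8°, groundspeed=143.4 kt
Leg 4: heading=16.4°, groundspeed=62.2 kt
Leg 5: heading=163.7°, groundspeed=125.6 kt
Leg 6: heading=323.4°, groundspeed=103.6 kt

Leg 1: desired track 174.0°; wind correction -22.7° → command heading 151.3°, groundspeed 117.9 kt
Leg 2: desired track 68.9°; wind correction -10.2° → command heading 58.7°, groundspeed 52.3 kt
Leg 3: desired track 217.5°; wind correction -4.7° → command heading 212.8°, groundspeed 143.4 kt
Leg 4: desired track 353.6°; wind correction +22.8° → command heading 16.4°, groundspeed 62.2 kt
Leg 5: desired track 183.3°; wind correction -19.6° → command heading 163.7°, groundspeed 125.6 kt
Leg 6: desired track 296.7°; wind correction +26.7° → command heading 323.4°, groundspeed 103.6 kt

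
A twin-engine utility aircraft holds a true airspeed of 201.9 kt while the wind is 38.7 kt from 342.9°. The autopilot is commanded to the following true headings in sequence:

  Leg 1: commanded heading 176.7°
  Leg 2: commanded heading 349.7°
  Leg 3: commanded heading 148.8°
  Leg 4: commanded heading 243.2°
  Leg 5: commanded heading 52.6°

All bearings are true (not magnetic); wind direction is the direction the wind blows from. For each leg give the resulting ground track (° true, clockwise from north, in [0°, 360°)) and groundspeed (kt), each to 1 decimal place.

Leg 1: heading 176.7°; drift -2.2° → track 174.5°, groundspeed 239.7 kt
Leg 2: heading 349.7°; drift +1.6° → track 351.3°, groundspeed 163.5 kt
Leg 3: heading 148.8°; drift +2.3° → track 151.1°, groundspeed 239.6 kt
Leg 4: heading 243.2°; drift -10.4° → track 232.8°, groundspeed 211.9 kt
Leg 5: heading 52.6°; drift +10.9° → track 63.5°, groundspeed 191.9 kt

Leg 1: track=174.5°, groundspeed=239.7 kt
Leg 2: track=351.3°, groundspeed=163.5 kt
Leg 3: track=151.1°, groundspeed=239.6 kt
Leg 4: track=232.8°, groundspeed=211.9 kt
Leg 5: track=63.5°, groundspeed=191.9 kt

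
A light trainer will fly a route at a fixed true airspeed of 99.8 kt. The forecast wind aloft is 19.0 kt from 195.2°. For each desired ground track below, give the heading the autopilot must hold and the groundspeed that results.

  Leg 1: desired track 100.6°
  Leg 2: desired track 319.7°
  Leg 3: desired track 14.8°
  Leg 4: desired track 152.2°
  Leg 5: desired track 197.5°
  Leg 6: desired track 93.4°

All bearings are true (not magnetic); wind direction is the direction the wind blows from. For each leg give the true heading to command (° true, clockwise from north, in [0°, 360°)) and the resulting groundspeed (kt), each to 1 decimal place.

Leg 1: heading=111.5°, groundspeed=99.5 kt
Leg 2: heading=310.7°, groundspeed=109.3 kt
Leg 3: heading=14.7°, groundspeed=118.8 kt
Leg 4: heading=159.7°, groundspeed=85.1 kt
Leg 5: heading=197.1°, groundspeed=80.8 kt
Leg 6: heading=104.1°, groundspeed=101.9 kt

Leg 1: desired track 100.6°; wind correction +10.9° → command heading 111.5°, groundspeed 99.5 kt
Leg 2: desired track 319.7°; wind correction -9.0° → command heading 310.7°, groundspeed 109.3 kt
Leg 3: desired track 14.8°; wind correction -0.1° → command heading 14.7°, groundspeed 118.8 kt
Leg 4: desired track 152.2°; wind correction +7.5° → command heading 159.7°, groundspeed 85.1 kt
Leg 5: desired track 197.5°; wind correction -0.4° → command heading 197.1°, groundspeed 80.8 kt
Leg 6: desired track 93.4°; wind correction +10.7° → command heading 104.1°, groundspeed 101.9 kt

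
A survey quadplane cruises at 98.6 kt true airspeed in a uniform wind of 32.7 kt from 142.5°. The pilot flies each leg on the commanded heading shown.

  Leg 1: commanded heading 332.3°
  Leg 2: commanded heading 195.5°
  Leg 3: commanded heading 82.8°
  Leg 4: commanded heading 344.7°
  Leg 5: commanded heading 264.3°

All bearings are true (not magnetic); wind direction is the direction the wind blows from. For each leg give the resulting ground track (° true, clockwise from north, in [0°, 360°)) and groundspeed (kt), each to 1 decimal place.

Leg 1: heading 332.3°; drift -2.4° → track 329.9°, groundspeed 130.9 kt
Leg 2: heading 195.5°; drift +18.3° → track 213.8°, groundspeed 83.1 kt
Leg 3: heading 82.8°; drift -19.0° → track 63.8°, groundspeed 86.8 kt
Leg 4: heading 344.7°; drift -5.5° → track 339.2°, groundspeed 129.5 kt
Leg 5: heading 264.3°; drift +13.5° → track 277.8°, groundspeed 119.1 kt

Leg 1: track=329.9°, groundspeed=130.9 kt
Leg 2: track=213.8°, groundspeed=83.1 kt
Leg 3: track=63.8°, groundspeed=86.8 kt
Leg 4: track=339.2°, groundspeed=129.5 kt
Leg 5: track=277.8°, groundspeed=119.1 kt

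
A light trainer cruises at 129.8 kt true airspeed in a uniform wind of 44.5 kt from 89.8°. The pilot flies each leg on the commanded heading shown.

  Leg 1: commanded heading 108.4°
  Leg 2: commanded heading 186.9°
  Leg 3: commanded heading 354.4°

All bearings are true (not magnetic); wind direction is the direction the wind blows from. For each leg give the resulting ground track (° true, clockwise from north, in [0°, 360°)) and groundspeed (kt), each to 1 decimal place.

Leg 1: track=117.6°, groundspeed=88.8 kt
Leg 2: track=205.0°, groundspeed=142.3 kt
Leg 3: track=336.1°, groundspeed=141.1 kt

Leg 1: heading 108.4°; drift +9.2° → track 117.6°, groundspeed 88.8 kt
Leg 2: heading 186.9°; drift +18.1° → track 205.0°, groundspeed 142.3 kt
Leg 3: heading 354.4°; drift -18.3° → track 336.1°, groundspeed 141.1 kt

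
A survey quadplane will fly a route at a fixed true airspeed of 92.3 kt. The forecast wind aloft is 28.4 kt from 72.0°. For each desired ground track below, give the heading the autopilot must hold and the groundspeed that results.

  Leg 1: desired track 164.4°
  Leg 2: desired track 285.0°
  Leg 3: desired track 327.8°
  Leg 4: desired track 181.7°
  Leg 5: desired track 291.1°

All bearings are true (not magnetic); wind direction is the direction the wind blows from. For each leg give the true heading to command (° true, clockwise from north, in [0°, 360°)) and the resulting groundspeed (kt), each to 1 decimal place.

Leg 1: heading=146.5°, groundspeed=89.0 kt
Leg 2: heading=294.6°, groundspeed=114.8 kt
Leg 3: heading=345.2°, groundspeed=95.1 kt
Leg 4: heading=164.9°, groundspeed=97.9 kt
Leg 5: heading=302.3°, groundspeed=112.6 kt

Leg 1: desired track 164.4°; wind correction -17.9° → command heading 146.5°, groundspeed 89.0 kt
Leg 2: desired track 285.0°; wind correction +9.6° → command heading 294.6°, groundspeed 114.8 kt
Leg 3: desired track 327.8°; wind correction +17.4° → command heading 345.2°, groundspeed 95.1 kt
Leg 4: desired track 181.7°; wind correction -16.8° → command heading 164.9°, groundspeed 97.9 kt
Leg 5: desired track 291.1°; wind correction +11.2° → command heading 302.3°, groundspeed 112.6 kt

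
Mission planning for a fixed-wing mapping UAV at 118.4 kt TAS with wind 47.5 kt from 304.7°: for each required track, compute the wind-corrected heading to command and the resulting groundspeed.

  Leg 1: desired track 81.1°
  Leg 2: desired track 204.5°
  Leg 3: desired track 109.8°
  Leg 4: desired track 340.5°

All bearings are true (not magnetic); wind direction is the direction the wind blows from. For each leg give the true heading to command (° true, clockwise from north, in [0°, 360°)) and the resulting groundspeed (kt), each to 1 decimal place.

Leg 1: heading=65.0°, groundspeed=148.2 kt
Leg 2: heading=227.8°, groundspeed=117.2 kt
Leg 3: heading=103.9°, groundspeed=163.7 kt
Leg 4: heading=326.9°, groundspeed=76.6 kt

Leg 1: desired track 81.1°; wind correction -16.1° → command heading 65.0°, groundspeed 148.2 kt
Leg 2: desired track 204.5°; wind correction +23.3° → command heading 227.8°, groundspeed 117.2 kt
Leg 3: desired track 109.8°; wind correction -5.9° → command heading 103.9°, groundspeed 163.7 kt
Leg 4: desired track 340.5°; wind correction -13.6° → command heading 326.9°, groundspeed 76.6 kt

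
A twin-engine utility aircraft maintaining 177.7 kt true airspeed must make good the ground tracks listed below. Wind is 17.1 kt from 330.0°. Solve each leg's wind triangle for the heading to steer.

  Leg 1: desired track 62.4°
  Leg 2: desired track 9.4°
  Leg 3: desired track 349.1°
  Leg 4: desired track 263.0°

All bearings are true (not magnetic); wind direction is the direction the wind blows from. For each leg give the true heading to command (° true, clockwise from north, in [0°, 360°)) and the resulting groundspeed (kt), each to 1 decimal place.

Leg 1: heading=56.9°, groundspeed=177.6 kt
Leg 2: heading=5.9°, groundspeed=164.2 kt
Leg 3: heading=347.3°, groundspeed=161.5 kt
Leg 4: heading=268.1°, groundspeed=170.3 kt

Leg 1: desired track 62.4°; wind correction -5.5° → command heading 56.9°, groundspeed 177.6 kt
Leg 2: desired track 9.4°; wind correction -3.5° → command heading 5.9°, groundspeed 164.2 kt
Leg 3: desired track 349.1°; wind correction -1.8° → command heading 347.3°, groundspeed 161.5 kt
Leg 4: desired track 263.0°; wind correction +5.1° → command heading 268.1°, groundspeed 170.3 kt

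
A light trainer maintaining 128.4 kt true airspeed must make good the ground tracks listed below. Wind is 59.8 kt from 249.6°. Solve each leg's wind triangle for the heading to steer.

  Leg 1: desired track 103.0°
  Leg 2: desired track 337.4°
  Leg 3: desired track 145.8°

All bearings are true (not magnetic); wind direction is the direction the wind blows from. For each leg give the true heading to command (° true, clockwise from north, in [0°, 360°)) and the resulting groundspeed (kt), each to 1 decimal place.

Leg 1: desired track 103.0°; wind correction +14.9° → command heading 117.9°, groundspeed 174.0 kt
Leg 2: desired track 337.4°; wind correction -27.7° → command heading 309.7°, groundspeed 111.4 kt
Leg 3: desired track 145.8°; wind correction +26.9° → command heading 172.7°, groundspeed 128.8 kt

Leg 1: heading=117.9°, groundspeed=174.0 kt
Leg 2: heading=309.7°, groundspeed=111.4 kt
Leg 3: heading=172.7°, groundspeed=128.8 kt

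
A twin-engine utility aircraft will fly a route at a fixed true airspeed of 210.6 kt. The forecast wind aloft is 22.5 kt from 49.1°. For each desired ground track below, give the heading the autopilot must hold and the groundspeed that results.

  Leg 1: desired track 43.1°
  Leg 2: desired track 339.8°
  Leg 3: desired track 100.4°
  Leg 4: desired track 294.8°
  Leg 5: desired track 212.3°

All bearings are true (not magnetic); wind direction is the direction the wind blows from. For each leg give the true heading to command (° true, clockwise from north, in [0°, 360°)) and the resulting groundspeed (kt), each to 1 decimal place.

Leg 1: heading=43.7°, groundspeed=188.2 kt
Leg 2: heading=345.5°, groundspeed=201.6 kt
Leg 3: heading=95.6°, groundspeed=195.8 kt
Leg 4: heading=300.4°, groundspeed=218.9 kt
Leg 5: heading=210.5°, groundspeed=232.0 kt

Leg 1: desired track 43.1°; wind correction +0.6° → command heading 43.7°, groundspeed 188.2 kt
Leg 2: desired track 339.8°; wind correction +5.7° → command heading 345.5°, groundspeed 201.6 kt
Leg 3: desired track 100.4°; wind correction -4.8° → command heading 95.6°, groundspeed 195.8 kt
Leg 4: desired track 294.8°; wind correction +5.6° → command heading 300.4°, groundspeed 218.9 kt
Leg 5: desired track 212.3°; wind correction -1.8° → command heading 210.5°, groundspeed 232.0 kt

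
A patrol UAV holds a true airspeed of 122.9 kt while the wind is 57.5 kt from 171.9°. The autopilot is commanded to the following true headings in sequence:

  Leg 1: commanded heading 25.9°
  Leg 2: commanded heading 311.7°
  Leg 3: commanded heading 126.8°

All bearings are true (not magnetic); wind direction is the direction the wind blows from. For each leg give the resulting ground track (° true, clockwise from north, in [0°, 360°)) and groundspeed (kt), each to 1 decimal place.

Leg 1: heading 25.9°; drift -10.7° → track 15.2°, groundspeed 173.6 kt
Leg 2: heading 311.7°; drift +12.5° → track 324.2°, groundspeed 170.9 kt
Leg 3: heading 126.8°; drift -26.3° → track 100.5°, groundspeed 91.8 kt

Leg 1: track=15.2°, groundspeed=173.6 kt
Leg 2: track=324.2°, groundspeed=170.9 kt
Leg 3: track=100.5°, groundspeed=91.8 kt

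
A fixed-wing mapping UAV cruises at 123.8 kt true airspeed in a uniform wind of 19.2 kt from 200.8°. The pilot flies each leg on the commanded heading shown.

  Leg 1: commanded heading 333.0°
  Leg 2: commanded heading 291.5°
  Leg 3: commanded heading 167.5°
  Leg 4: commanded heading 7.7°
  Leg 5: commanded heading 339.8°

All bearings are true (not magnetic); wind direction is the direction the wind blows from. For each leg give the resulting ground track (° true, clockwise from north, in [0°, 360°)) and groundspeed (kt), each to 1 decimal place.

Leg 1: track=338.9°, groundspeed=137.4 kt
Leg 2: track=300.3°, groundspeed=125.5 kt
Leg 3: track=161.9°, groundspeed=108.3 kt
Leg 4: track=9.4°, groundspeed=142.6 kt
Leg 5: track=345.0°, groundspeed=138.9 kt

Leg 1: heading 333.0°; drift +5.9° → track 338.9°, groundspeed 137.4 kt
Leg 2: heading 291.5°; drift +8.8° → track 300.3°, groundspeed 125.5 kt
Leg 3: heading 167.5°; drift -5.6° → track 161.9°, groundspeed 108.3 kt
Leg 4: heading 7.7°; drift +1.7° → track 9.4°, groundspeed 142.6 kt
Leg 5: heading 339.8°; drift +5.2° → track 345.0°, groundspeed 138.9 kt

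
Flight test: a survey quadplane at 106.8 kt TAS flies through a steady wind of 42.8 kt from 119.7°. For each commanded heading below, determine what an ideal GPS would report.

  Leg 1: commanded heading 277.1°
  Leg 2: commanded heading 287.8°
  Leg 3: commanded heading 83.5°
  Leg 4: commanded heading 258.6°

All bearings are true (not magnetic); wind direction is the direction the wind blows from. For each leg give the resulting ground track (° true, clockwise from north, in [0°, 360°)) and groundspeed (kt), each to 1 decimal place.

Leg 1: heading 277.1°; drift +6.4° → track 283.5°, groundspeed 147.2 kt
Leg 2: heading 287.8°; drift +3.4° → track 291.2°, groundspeed 148.9 kt
Leg 3: heading 83.5°; drift -19.3° → track 64.2°, groundspeed 76.6 kt
Leg 4: heading 258.6°; drift +11.4° → track 270.0°, groundspeed 141.9 kt

Leg 1: track=283.5°, groundspeed=147.2 kt
Leg 2: track=291.2°, groundspeed=148.9 kt
Leg 3: track=64.2°, groundspeed=76.6 kt
Leg 4: track=270.0°, groundspeed=141.9 kt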